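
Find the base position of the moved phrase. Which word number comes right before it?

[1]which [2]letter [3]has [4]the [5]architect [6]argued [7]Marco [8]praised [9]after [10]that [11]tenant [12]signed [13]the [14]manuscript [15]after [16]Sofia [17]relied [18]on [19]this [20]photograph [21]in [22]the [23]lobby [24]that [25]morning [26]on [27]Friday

8

The displaced element is "which letter" (word 2).
It is linked across 1 clause boundary (Ø).
It functions as the direct object of "praised", so the gap sits immediately after word 8 ("praised").
Base order: The architect has argued Marco praised which letter after that tenant signed the manuscript after Sofia relied on this photograph in the lobby that morning on Friday.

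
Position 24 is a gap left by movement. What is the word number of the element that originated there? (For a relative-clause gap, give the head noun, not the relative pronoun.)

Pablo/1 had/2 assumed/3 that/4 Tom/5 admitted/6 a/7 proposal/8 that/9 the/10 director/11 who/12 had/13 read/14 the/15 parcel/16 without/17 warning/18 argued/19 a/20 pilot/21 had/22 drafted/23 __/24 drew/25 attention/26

The gap at 24 is the object of "drafted", inside a relative clause.
The relative pronoun is "that" (word 9); it is bound by the head noun immediately before it.
Its filler is the head noun "proposal", at word 8.

8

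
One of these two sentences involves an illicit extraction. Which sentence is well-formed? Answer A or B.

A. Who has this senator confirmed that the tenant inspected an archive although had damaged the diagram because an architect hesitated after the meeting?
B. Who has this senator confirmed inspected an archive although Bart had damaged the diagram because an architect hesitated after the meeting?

In A, the wh-phrase is extracted from inside an adjunct island (introduced by "although"), which blocks movement.
In B, the extraction path crosses only that-complement boundaries, which are transparent.
So B is grammatical.

B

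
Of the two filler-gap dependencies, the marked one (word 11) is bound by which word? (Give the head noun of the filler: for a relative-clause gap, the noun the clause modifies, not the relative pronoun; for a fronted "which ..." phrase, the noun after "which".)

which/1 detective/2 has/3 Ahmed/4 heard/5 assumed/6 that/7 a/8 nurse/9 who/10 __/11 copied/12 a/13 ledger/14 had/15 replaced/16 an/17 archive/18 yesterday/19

The marked gap is inside the relative clause, the subject of "copied".
Its filler is the head noun "nurse" (via "who"), at word 9.
(The other dependency links word 2 to a gap after word 5.)

9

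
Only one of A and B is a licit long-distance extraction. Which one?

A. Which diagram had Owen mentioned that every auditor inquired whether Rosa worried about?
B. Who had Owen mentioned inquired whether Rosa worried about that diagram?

B

In A, the wh-phrase is extracted from inside a wh-island (introduced by "whether"), which blocks movement.
In B, the extraction path crosses only that-complement boundaries, which are transparent.
So B is grammatical.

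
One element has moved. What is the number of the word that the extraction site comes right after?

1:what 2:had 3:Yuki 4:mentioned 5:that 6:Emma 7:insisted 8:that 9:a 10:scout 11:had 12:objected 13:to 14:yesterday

13

The displaced element is "what" (word 1).
It is linked across 2 clause boundaries (that → that).
It functions as the object of the preposition "to" of "objected", so the gap sits immediately after word 13 ("to").
Base order: Yuki had mentioned that Emma insisted that a scout had objected to what yesterday.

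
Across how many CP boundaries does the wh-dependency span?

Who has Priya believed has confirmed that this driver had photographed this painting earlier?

"who" is extracted from the subject of "confirmed".
Boundaries crossed, outermost first: [Ø] — 1 in total.

1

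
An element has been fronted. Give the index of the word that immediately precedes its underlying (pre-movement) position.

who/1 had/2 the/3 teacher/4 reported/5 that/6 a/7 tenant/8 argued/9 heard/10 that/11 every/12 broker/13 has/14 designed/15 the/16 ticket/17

The displaced element is "who" (word 1).
It is linked across 2 clause boundaries (that → Ø).
It functions as the subject of "heard", so the gap sits immediately after word 9 ("argued").
Base order: The teacher had reported that a tenant argued who heard that every broker has designed the ticket.

9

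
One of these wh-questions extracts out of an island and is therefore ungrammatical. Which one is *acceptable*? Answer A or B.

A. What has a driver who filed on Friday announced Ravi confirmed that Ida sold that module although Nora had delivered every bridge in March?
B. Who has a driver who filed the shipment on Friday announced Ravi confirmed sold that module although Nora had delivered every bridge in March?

In A, the wh-phrase is extracted from inside a complex-NP island (relative clause) (introduced by "who"), which blocks movement.
In B, the extraction path crosses only that-complement boundaries, which are transparent.
So B is grammatical.

B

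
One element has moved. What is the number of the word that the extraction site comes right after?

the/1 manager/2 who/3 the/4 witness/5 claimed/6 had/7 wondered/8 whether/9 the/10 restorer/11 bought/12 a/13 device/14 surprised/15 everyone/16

The displaced element is "the manager" (word 2).
It is linked across 1 clause boundary (Ø).
It functions as the subject of "wondered", so the gap sits immediately after word 6 ("claimed").
Base order: The witness claimed that the manager had wondered whether the restorer bought a device.

6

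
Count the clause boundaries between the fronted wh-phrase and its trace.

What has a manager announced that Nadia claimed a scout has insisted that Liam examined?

3

"what" is extracted from the object of "examined".
Boundaries crossed, outermost first: [that], [Ø], [that] — 3 in total.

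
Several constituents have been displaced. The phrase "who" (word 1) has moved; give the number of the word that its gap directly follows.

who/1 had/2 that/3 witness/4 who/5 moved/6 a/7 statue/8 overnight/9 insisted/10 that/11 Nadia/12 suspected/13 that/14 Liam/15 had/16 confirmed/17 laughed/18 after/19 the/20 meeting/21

The displaced element is "who" (word 1).
It is linked across 3 clause boundaries (that → that → Ø).
It functions as the subject of "laughed", so the gap sits immediately after word 17 ("confirmed").
Base order: That witness who moved a statue overnight had insisted that Nadia suspected that Liam had confirmed who laughed after the meeting.

17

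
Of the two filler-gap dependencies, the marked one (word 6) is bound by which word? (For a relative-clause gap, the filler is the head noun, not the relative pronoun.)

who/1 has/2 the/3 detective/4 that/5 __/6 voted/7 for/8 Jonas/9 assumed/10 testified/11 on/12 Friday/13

4

The marked gap is inside the relative clause, the subject of "voted".
Its filler is the head noun "detective" (via "that"), at word 4.
(The other dependency links word 1 to a gap after word 10.)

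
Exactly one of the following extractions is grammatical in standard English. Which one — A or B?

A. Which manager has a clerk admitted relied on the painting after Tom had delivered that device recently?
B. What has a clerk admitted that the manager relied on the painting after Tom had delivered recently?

In B, the wh-phrase is extracted from inside an adjunct island (introduced by "after"), which blocks movement.
In A, the extraction path crosses only that-complement boundaries, which are transparent.
So A is grammatical.

A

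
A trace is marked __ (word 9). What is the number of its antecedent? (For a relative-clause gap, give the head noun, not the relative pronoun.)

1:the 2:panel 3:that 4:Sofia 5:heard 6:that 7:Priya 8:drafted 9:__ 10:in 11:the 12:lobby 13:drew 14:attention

2

The gap at 9 is the object of "drafted", inside a relative clause.
The relative pronoun is "that" (word 3); it is bound by the head noun immediately before it.
Its filler is the head noun "panel", at word 2.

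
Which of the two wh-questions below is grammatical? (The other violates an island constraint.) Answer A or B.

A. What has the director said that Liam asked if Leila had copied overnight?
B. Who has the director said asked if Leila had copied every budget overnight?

In A, the wh-phrase is extracted from inside a wh-island (introduced by "if"), which blocks movement.
In B, the extraction path crosses only that-complement boundaries, which are transparent.
So B is grammatical.

B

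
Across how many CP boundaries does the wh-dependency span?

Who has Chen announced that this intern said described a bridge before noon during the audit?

2

"who" is extracted from the subject of "described".
Boundaries crossed, outermost first: [that], [Ø] — 2 in total.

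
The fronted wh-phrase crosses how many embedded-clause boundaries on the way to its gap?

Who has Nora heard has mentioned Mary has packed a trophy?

"who" is extracted from the subject of "mentioned".
Boundaries crossed, outermost first: [Ø] — 1 in total.

1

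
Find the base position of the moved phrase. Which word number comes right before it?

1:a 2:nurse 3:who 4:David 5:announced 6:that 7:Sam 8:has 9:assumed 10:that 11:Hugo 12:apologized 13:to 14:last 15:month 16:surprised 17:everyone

The displaced element is "a nurse" (word 2).
It is linked across 2 clause boundaries (that → that).
It functions as the object of the preposition "to" of "apologized", so the gap sits immediately after word 13 ("to").
Base order: David announced that Sam has assumed that Hugo apologized to a nurse last month.

13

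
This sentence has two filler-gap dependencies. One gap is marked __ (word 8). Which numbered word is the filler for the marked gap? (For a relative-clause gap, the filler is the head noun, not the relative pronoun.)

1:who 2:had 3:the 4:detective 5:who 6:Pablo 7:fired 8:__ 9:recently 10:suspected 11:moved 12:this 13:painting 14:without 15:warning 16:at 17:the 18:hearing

4

The marked gap is inside the relative clause, the direct object of "fired".
Its filler is the head noun "detective" (via "who"), at word 4.
(The other dependency links word 1 to a gap after word 10.)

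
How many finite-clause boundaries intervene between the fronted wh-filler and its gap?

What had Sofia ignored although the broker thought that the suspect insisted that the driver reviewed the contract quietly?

"what" originates inside the matrix clause — no clause boundary is crossed.

0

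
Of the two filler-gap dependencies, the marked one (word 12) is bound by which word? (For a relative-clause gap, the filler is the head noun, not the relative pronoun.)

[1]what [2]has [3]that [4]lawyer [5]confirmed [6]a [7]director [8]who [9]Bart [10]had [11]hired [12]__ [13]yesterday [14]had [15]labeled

The marked gap is inside the relative clause, the direct object of "hired".
Its filler is the head noun "director" (via "who"), at word 7.
(The other dependency links word 1 to a gap after word 15.)

7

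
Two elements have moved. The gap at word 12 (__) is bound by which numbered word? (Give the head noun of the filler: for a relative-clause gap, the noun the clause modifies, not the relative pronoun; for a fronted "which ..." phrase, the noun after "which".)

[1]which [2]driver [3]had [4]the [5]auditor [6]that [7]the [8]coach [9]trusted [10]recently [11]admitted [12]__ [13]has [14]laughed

2

The marked gap is the subject of "laughed".
Its filler is the fronted wh-phrase "which driver", at word 2.
(The other dependency links word 5 to a gap after word 9.)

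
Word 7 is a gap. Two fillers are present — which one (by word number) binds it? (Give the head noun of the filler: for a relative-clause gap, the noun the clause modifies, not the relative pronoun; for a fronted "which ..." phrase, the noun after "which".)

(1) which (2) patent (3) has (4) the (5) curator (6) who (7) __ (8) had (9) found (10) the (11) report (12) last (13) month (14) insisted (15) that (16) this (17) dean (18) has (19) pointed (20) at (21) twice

5

The marked gap is inside the relative clause, the subject of "found".
Its filler is the head noun "curator" (via "who"), at word 5.
(The other dependency links word 2 to a gap after word 20.)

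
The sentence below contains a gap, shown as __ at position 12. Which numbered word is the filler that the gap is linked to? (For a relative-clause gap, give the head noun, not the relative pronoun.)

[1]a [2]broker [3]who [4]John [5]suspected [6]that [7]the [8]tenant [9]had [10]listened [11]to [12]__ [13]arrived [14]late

The gap at 12 is the prepositional object of "listened", inside a relative clause.
The relative pronoun is "who" (word 3); it is bound by the head noun immediately before it.
Its filler is the head noun "broker", at word 2.

2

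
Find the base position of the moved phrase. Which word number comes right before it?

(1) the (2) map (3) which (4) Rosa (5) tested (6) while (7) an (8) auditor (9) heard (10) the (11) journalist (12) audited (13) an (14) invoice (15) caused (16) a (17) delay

5

The displaced element is "the map" (word 2).
It functions as the direct object of "tested", so the gap sits immediately after word 5 ("tested").
Base order: Rosa tested the map while an auditor heard the journalist audited an invoice.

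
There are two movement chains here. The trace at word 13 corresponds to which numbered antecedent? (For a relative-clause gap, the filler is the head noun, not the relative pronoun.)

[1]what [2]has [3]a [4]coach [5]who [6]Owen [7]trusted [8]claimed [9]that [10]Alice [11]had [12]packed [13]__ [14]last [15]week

The marked gap is the direct object of "packed".
Its filler is the fronted wh-phrase "what", at word 1.
(The other dependency links word 4 to a gap after word 7.)

1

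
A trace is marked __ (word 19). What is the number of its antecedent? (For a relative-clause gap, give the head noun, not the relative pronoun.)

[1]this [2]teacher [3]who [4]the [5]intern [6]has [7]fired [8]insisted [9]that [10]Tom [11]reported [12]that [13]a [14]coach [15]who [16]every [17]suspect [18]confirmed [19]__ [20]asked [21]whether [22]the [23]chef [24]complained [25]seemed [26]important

The gap at 19 is the subject of "asked", inside a relative clause.
The relative pronoun is "who" (word 15); it is bound by the head noun immediately before it.
Its filler is the head noun "coach", at word 14.

14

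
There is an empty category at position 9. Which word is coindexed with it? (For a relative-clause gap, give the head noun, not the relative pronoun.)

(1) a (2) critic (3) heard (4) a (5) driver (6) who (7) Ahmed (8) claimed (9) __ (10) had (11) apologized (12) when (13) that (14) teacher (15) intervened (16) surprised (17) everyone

The gap at 9 is the subject of "apologized", inside a relative clause.
The relative pronoun is "who" (word 6); it is bound by the head noun immediately before it.
Its filler is the head noun "driver", at word 5.

5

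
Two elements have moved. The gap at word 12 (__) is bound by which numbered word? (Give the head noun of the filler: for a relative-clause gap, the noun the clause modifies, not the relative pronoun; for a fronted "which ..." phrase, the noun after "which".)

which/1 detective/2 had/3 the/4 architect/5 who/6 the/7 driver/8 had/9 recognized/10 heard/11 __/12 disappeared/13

The marked gap is the subject of "disappeared".
Its filler is the fronted wh-phrase "which detective", at word 2.
(The other dependency links word 5 to a gap after word 10.)

2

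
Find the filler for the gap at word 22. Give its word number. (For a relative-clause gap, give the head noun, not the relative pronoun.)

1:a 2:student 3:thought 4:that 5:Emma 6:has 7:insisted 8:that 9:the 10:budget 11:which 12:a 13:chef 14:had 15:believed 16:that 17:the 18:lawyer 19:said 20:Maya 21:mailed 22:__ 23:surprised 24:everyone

10

The gap at 22 is the object of "mailed", inside a relative clause.
The relative pronoun is "which" (word 11); it is bound by the head noun immediately before it.
Its filler is the head noun "budget", at word 10.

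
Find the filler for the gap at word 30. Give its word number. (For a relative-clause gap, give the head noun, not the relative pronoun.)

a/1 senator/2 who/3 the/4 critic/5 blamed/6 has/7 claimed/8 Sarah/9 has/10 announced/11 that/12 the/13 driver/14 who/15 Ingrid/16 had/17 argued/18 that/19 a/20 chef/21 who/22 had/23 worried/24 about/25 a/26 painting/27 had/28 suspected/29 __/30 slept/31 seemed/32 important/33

The gap at 30 is the subject of "slept", inside a relative clause.
The relative pronoun is "who" (word 15); it is bound by the head noun immediately before it.
Its filler is the head noun "driver", at word 14.

14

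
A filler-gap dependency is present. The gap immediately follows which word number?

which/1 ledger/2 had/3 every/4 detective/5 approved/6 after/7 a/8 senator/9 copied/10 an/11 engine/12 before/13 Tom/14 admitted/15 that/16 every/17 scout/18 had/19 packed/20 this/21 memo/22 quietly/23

6

The displaced element is "which ledger" (word 2).
It functions as the direct object of "approved", so the gap sits immediately after word 6 ("approved").
Base order: Every detective had approved which ledger after a senator copied an engine before Tom admitted that every scout had packed this memo quietly.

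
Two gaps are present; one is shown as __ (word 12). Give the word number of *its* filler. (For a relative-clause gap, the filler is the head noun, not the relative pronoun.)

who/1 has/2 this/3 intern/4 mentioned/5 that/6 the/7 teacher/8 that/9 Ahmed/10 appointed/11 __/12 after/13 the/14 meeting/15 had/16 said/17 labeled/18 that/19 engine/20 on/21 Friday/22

The marked gap is inside the relative clause, the direct object of "appointed".
Its filler is the head noun "teacher" (via "that"), at word 8.
(The other dependency links word 1 to a gap after word 17.)

8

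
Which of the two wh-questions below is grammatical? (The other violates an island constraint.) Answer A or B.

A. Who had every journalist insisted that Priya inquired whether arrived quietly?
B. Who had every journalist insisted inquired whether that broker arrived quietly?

B

In A, the wh-phrase is extracted from inside a wh-island (introduced by "whether"), which blocks movement.
In B, the extraction path crosses only that-complement boundaries, which are transparent.
So B is grammatical.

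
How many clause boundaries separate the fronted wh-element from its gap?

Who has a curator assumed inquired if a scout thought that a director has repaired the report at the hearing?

"who" is extracted from the subject of "inquired".
Boundaries crossed, outermost first: [Ø] — 1 in total.

1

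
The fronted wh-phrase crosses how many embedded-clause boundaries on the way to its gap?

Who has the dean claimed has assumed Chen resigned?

"who" is extracted from the subject of "assumed".
Boundaries crossed, outermost first: [Ø] — 1 in total.

1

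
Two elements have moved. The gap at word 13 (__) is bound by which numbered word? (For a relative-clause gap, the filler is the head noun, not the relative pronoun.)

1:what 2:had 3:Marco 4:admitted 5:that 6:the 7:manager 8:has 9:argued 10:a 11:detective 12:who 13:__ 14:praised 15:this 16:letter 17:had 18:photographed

The marked gap is inside the relative clause, the subject of "praised".
Its filler is the head noun "detective" (via "who"), at word 11.
(The other dependency links word 1 to a gap after word 18.)

11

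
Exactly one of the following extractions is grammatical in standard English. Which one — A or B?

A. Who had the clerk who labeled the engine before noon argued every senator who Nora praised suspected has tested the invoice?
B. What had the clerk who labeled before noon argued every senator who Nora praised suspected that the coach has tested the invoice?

In B, the wh-phrase is extracted from inside a complex-NP island (relative clause) (introduced by "who"), which blocks movement.
In A, the extraction path crosses only that-complement boundaries, which are transparent.
So A is grammatical.

A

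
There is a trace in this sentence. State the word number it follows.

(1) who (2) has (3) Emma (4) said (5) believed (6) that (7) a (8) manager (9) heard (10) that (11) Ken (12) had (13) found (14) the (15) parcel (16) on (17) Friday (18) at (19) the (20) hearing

4

The displaced element is "who" (word 1).
It is linked across 1 clause boundary (Ø).
It functions as the subject of "believed", so the gap sits immediately after word 4 ("said").
Base order: Emma has said that who believed that a manager heard that Ken had found the parcel on Friday at the hearing.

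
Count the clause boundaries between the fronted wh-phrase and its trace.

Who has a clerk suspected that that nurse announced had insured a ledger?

"who" is extracted from the subject of "insured".
Boundaries crossed, outermost first: [that], [Ø] — 2 in total.

2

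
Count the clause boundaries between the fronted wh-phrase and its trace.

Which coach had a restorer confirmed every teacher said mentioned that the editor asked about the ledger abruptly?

2

"which coach" is extracted from the subject of "mentioned".
Boundaries crossed, outermost first: [Ø], [Ø] — 2 in total.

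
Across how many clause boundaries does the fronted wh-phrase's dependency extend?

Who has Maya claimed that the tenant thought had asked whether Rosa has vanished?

"who" is extracted from the subject of "asked".
Boundaries crossed, outermost first: [that], [Ø] — 2 in total.

2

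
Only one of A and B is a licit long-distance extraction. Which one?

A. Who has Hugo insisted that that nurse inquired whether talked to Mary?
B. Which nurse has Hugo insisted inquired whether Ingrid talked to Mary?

B

In A, the wh-phrase is extracted from inside a wh-island (introduced by "whether"), which blocks movement.
In B, the extraction path crosses only that-complement boundaries, which are transparent.
So B is grammatical.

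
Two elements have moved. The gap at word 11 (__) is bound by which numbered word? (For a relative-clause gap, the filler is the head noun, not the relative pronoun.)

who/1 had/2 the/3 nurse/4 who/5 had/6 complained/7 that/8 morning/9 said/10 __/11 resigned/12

1

The marked gap is the subject of "resigned".
Its filler is the fronted wh-phrase "who", at word 1.
(The other dependency links word 4 to a gap after word 5.)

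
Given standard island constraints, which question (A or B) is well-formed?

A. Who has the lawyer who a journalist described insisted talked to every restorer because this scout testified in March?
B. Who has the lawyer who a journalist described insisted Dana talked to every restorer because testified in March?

In B, the wh-phrase is extracted from inside an adjunct island (introduced by "because"), which blocks movement.
In A, the extraction path crosses only that-complement boundaries, which are transparent.
So A is grammatical.

A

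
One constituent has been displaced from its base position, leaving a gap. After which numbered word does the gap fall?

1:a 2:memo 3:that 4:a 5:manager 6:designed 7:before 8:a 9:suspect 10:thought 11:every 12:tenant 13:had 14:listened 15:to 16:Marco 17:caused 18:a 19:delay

The displaced element is "a memo" (word 2).
It functions as the direct object of "designed", so the gap sits immediately after word 6 ("designed").
Base order: A manager designed a memo before a suspect thought every tenant had listened to Marco.

6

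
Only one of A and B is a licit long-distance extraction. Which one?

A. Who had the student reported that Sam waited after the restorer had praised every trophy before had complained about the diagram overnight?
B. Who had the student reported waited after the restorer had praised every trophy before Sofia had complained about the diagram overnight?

In A, the wh-phrase is extracted from inside an adjunct island (introduced by "after"), which blocks movement.
In B, the extraction path crosses only that-complement boundaries, which are transparent.
So B is grammatical.

B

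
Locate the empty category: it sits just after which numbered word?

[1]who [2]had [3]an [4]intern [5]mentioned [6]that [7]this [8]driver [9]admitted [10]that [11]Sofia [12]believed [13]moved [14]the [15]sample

12

The displaced element is "who" (word 1).
It is linked across 3 clause boundaries (that → that → Ø).
It functions as the subject of "moved", so the gap sits immediately after word 12 ("believed").
Base order: An intern had mentioned that this driver admitted that Sofia believed that who moved the sample.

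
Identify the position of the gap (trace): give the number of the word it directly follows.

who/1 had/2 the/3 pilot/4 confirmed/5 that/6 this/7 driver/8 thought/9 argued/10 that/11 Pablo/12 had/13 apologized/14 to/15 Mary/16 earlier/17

9

The displaced element is "who" (word 1).
It is linked across 2 clause boundaries (that → Ø).
It functions as the subject of "argued", so the gap sits immediately after word 9 ("thought").
Base order: The pilot had confirmed that this driver thought that who argued that Pablo had apologized to Mary earlier.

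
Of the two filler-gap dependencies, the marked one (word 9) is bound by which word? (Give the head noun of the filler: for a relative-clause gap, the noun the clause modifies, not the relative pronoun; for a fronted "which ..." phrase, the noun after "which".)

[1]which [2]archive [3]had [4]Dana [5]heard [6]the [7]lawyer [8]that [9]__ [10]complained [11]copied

7

The marked gap is inside the relative clause, the subject of "complained".
Its filler is the head noun "lawyer" (via "that"), at word 7.
(The other dependency links word 2 to a gap after word 11.)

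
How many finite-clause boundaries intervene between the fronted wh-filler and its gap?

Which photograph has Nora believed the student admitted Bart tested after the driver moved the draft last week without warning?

2

"which photograph" is extracted from the object of "tested".
Boundaries crossed, outermost first: [Ø], [Ø] — 2 in total.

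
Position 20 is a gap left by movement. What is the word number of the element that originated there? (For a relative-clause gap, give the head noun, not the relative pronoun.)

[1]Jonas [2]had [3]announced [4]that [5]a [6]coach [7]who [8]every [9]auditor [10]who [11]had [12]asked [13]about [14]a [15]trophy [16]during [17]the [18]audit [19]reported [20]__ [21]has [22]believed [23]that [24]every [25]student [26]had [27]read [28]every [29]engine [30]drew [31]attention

The gap at 20 is the subject of "believed", inside a relative clause.
The relative pronoun is "who" (word 7); it is bound by the head noun immediately before it.
Its filler is the head noun "coach", at word 6.

6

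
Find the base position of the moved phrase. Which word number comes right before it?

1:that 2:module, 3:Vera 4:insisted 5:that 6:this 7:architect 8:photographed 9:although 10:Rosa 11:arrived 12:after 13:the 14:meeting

The displaced element is "that module" (word 2).
It is linked across 1 clause boundary (that).
It functions as the direct object of "photographed", so the gap sits immediately after word 8 ("photographed").
Base order: Vera insisted that this architect photographed that module although Rosa arrived after the meeting.

8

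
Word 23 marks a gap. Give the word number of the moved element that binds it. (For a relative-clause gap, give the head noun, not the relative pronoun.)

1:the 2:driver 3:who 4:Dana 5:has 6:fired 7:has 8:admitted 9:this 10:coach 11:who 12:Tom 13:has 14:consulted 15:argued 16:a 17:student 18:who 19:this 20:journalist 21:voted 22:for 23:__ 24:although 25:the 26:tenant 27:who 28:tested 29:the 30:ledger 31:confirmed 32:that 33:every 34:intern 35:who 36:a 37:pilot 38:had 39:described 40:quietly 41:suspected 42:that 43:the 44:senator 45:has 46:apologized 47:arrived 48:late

17

The gap at 23 is the prepositional object of "voted", inside a relative clause.
The relative pronoun is "who" (word 18); it is bound by the head noun immediately before it.
Its filler is the head noun "student", at word 17.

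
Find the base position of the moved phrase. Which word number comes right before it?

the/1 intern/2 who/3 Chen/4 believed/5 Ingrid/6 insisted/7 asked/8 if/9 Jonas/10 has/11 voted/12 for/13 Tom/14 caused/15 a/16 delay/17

7

The displaced element is "the intern" (word 2).
It is linked across 2 clause boundaries (Ø → Ø).
It functions as the subject of "asked", so the gap sits immediately after word 7 ("insisted").
Base order: Chen believed Ingrid insisted the intern asked if Jonas has voted for Tom.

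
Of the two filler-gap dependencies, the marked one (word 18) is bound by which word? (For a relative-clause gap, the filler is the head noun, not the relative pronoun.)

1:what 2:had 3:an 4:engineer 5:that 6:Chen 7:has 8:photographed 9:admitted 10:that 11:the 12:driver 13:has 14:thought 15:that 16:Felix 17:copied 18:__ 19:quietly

The marked gap is the direct object of "copied".
Its filler is the fronted wh-phrase "what", at word 1.
(The other dependency links word 4 to a gap after word 8.)

1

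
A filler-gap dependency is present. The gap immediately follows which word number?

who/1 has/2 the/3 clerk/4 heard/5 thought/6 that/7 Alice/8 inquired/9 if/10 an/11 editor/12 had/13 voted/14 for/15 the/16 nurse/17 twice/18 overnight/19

The displaced element is "who" (word 1).
It is linked across 1 clause boundary (Ø).
It functions as the subject of "thought", so the gap sits immediately after word 5 ("heard").
Base order: The clerk has heard who thought that Alice inquired if an editor had voted for the nurse twice overnight.

5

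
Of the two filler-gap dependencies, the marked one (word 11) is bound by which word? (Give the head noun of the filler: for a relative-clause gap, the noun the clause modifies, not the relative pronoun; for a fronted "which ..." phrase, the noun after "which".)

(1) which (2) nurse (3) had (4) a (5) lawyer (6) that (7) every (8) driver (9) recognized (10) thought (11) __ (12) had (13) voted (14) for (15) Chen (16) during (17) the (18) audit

The marked gap is the subject of "voted".
Its filler is the fronted wh-phrase "which nurse", at word 2.
(The other dependency links word 5 to a gap after word 9.)

2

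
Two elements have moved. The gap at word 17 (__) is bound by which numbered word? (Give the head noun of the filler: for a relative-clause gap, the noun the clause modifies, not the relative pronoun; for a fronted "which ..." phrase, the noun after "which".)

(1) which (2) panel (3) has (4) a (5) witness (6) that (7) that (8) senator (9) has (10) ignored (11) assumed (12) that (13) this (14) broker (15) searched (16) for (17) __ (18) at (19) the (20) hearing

2

The marked gap is the object of the preposition "for" of "searched".
Its filler is the fronted wh-phrase "which panel", at word 2.
(The other dependency links word 5 to a gap after word 10.)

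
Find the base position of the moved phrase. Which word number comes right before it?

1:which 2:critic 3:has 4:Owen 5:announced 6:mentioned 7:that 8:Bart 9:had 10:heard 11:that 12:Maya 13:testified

5

The displaced element is "which critic" (word 2).
It is linked across 1 clause boundary (Ø).
It functions as the subject of "mentioned", so the gap sits immediately after word 5 ("announced").
Base order: Owen has announced that which critic mentioned that Bart had heard that Maya testified.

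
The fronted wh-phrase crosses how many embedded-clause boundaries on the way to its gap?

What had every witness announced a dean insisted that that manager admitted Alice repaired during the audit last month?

"what" is extracted from the object of "repaired".
Boundaries crossed, outermost first: [Ø], [that], [Ø] — 3 in total.

3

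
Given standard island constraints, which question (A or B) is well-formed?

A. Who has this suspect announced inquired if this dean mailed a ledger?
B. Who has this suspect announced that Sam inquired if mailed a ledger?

A

In B, the wh-phrase is extracted from inside a wh-island (introduced by "if"), which blocks movement.
In A, the extraction path crosses only that-complement boundaries, which are transparent.
So A is grammatical.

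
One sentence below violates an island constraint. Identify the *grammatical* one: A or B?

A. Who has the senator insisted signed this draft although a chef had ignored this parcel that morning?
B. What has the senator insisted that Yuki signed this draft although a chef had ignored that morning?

In B, the wh-phrase is extracted from inside an adjunct island (introduced by "although"), which blocks movement.
In A, the extraction path crosses only that-complement boundaries, which are transparent.
So A is grammatical.

A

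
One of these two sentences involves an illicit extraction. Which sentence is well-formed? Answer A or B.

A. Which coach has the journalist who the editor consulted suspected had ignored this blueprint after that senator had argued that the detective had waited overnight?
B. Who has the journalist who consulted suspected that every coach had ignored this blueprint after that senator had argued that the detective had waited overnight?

In B, the wh-phrase is extracted from inside a complex-NP island (relative clause) (introduced by "who"), which blocks movement.
In A, the extraction path crosses only that-complement boundaries, which are transparent.
So A is grammatical.

A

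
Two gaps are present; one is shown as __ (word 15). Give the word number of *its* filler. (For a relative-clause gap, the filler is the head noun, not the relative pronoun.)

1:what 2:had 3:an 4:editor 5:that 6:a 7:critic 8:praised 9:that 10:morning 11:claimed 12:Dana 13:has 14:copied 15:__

1

The marked gap is the direct object of "copied".
Its filler is the fronted wh-phrase "what", at word 1.
(The other dependency links word 4 to a gap after word 8.)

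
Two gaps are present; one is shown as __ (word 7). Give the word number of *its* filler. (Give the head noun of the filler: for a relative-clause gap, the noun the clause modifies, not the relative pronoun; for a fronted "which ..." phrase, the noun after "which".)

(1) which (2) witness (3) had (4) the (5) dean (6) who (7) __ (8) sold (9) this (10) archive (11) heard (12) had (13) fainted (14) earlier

5

The marked gap is inside the relative clause, the subject of "sold".
Its filler is the head noun "dean" (via "who"), at word 5.
(The other dependency links word 2 to a gap after word 11.)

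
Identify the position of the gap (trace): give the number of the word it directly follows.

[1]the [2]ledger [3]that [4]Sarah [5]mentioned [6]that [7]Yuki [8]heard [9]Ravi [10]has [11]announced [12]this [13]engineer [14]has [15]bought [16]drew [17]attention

The displaced element is "the ledger" (word 2).
It is linked across 3 clause boundaries (that → Ø → Ø).
It functions as the direct object of "bought", so the gap sits immediately after word 15 ("bought").
Base order: Sarah mentioned that Yuki heard Ravi has announced this engineer has bought the ledger.

15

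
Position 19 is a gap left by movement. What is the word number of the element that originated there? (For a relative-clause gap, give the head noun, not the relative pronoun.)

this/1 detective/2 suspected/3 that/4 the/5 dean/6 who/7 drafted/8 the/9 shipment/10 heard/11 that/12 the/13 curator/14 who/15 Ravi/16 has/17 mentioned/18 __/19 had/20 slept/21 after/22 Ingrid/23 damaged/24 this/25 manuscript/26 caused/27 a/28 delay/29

14

The gap at 19 is the subject of "slept", inside a relative clause.
The relative pronoun is "who" (word 15); it is bound by the head noun immediately before it.
Its filler is the head noun "curator", at word 14.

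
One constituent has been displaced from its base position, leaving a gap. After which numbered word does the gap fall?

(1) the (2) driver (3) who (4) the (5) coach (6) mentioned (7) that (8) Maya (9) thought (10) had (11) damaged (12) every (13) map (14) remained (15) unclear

The displaced element is "the driver" (word 2).
It is linked across 2 clause boundaries (that → Ø).
It functions as the subject of "damaged", so the gap sits immediately after word 9 ("thought").
Base order: The coach mentioned that Maya thought that the driver had damaged every map.

9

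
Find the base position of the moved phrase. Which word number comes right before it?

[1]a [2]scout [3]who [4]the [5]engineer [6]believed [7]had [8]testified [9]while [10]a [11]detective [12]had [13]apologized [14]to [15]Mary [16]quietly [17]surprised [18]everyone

The displaced element is "a scout" (word 2).
It is linked across 1 clause boundary (Ø).
It functions as the subject of "testified", so the gap sits immediately after word 6 ("believed").
Base order: The engineer believed that a scout had testified while a detective had apologized to Mary quietly.

6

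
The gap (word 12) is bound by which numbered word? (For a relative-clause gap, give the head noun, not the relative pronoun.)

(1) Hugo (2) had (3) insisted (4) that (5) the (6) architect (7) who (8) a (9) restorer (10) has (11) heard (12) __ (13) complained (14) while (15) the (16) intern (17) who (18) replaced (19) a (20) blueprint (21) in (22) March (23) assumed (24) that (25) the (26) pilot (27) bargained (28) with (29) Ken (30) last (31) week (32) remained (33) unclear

The gap at 12 is the subject of "complained", inside a relative clause.
The relative pronoun is "who" (word 7); it is bound by the head noun immediately before it.
Its filler is the head noun "architect", at word 6.

6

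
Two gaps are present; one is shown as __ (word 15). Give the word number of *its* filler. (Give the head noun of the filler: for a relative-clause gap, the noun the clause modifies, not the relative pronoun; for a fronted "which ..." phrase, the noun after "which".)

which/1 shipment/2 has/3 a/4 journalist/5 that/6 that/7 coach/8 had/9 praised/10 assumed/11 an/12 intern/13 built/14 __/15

The marked gap is the direct object of "built".
Its filler is the fronted wh-phrase "which shipment", at word 2.
(The other dependency links word 5 to a gap after word 10.)

2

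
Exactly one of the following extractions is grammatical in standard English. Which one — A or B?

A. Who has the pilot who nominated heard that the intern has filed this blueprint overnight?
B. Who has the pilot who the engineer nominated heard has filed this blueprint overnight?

B

In A, the wh-phrase is extracted from inside a complex-NP island (relative clause) (introduced by "who"), which blocks movement.
In B, the extraction path crosses only that-complement boundaries, which are transparent.
So B is grammatical.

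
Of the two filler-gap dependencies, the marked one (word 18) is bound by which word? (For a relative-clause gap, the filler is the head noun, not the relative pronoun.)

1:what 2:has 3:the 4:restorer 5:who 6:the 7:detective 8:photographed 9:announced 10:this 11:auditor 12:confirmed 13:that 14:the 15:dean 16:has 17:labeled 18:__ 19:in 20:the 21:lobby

1

The marked gap is the direct object of "labeled".
Its filler is the fronted wh-phrase "what", at word 1.
(The other dependency links word 4 to a gap after word 8.)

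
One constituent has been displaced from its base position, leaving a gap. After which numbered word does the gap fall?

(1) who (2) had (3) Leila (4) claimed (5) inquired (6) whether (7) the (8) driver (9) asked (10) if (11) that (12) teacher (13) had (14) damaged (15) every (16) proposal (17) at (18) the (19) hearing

4

The displaced element is "who" (word 1).
It is linked across 1 clause boundary (Ø).
It functions as the subject of "inquired", so the gap sits immediately after word 4 ("claimed").
Base order: Leila had claimed that who inquired whether the driver asked if that teacher had damaged every proposal at the hearing.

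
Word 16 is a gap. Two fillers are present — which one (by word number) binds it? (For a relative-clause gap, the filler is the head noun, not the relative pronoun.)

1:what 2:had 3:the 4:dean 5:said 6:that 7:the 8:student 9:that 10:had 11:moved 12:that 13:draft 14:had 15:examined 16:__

The marked gap is the direct object of "examined".
Its filler is the fronted wh-phrase "what", at word 1.
(The other dependency links word 8 to a gap after word 9.)

1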